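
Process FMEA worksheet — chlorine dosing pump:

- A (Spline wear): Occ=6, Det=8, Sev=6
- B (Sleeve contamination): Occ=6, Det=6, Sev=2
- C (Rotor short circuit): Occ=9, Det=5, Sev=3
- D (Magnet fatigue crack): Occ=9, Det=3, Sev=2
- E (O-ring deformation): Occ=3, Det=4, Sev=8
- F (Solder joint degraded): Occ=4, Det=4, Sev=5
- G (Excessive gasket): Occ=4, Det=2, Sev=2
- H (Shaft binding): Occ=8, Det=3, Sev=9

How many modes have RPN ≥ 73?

5

RPN = Severity × Occurrence × Detection:
  A: 6 × 6 × 8 = 288
  B: 2 × 6 × 6 = 72
  C: 3 × 9 × 5 = 135
  D: 2 × 9 × 3 = 54
  E: 8 × 3 × 4 = 96
  F: 5 × 4 × 4 = 80
  G: 2 × 4 × 2 = 16
  H: 9 × 8 × 3 = 216
Modes with RPN ≥ 73: A (288), C (135), E (96), F (80), H (216) → 5.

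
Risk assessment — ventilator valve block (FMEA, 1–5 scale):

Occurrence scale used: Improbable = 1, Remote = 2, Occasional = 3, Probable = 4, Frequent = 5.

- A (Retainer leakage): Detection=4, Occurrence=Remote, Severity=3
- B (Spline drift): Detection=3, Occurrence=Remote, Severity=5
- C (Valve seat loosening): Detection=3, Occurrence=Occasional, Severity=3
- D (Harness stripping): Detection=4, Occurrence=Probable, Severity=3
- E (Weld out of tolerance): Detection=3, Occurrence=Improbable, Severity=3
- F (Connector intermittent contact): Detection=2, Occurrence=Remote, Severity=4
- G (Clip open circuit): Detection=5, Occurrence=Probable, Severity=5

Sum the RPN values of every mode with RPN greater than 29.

178

RPN = Severity × Occurrence × Detection:
  A: 3 × 2 × 4 = 24
  B: 5 × 2 × 3 = 30
  C: 3 × 3 × 3 = 27
  D: 3 × 4 × 4 = 48
  E: 3 × 1 × 3 = 9
  F: 4 × 2 × 2 = 16
  G: 5 × 4 × 5 = 100
RPN > 29: B (30), D (48), G (100).
Sum: 30 + 48 + 100 = 178.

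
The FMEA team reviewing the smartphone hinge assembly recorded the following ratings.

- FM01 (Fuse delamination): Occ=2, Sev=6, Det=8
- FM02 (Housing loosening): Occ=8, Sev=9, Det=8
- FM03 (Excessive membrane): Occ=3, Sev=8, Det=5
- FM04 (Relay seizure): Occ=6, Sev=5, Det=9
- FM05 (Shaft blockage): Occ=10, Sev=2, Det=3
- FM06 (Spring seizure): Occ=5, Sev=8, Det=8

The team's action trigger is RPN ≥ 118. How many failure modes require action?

4

RPN = Severity × Occurrence × Detection:
  FM01: 6 × 2 × 8 = 96
  FM02: 9 × 8 × 8 = 576
  FM03: 8 × 3 × 5 = 120
  FM04: 5 × 6 × 9 = 270
  FM05: 2 × 10 × 3 = 60
  FM06: 8 × 5 × 8 = 320
Modes with RPN ≥ 118: FM02 (576), FM03 (120), FM04 (270), FM06 (320) → 4.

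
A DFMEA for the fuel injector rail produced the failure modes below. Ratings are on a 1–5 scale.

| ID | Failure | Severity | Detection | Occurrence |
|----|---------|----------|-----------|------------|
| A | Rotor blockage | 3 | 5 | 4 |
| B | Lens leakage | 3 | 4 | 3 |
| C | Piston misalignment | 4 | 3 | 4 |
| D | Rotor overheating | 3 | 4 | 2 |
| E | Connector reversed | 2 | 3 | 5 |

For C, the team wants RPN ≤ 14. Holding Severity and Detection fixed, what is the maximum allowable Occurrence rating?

1

C: S=4, O=4, D=3 → current RPN = 48.
Fixed product = 12. Need 12 × O ≤ 14, so O ≤ 14/12 = 1.17.
Maximum integer Occurrence rating = 1 (gives RPN 12; O=2 would give 24 > 14).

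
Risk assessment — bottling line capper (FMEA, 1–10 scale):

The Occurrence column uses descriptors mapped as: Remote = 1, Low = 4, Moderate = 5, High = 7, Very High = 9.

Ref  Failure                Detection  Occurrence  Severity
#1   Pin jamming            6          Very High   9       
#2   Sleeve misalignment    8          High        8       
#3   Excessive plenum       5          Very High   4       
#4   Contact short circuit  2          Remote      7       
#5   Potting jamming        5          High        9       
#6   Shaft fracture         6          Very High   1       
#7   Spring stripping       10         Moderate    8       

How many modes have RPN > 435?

2

RPN = Severity × Occurrence × Detection:
  #1: 9 × 9 × 6 = 486
  #2: 8 × 7 × 8 = 448
  #3: 4 × 9 × 5 = 180
  #4: 7 × 1 × 2 = 14
  #5: 9 × 7 × 5 = 315
  #6: 1 × 9 × 6 = 54
  #7: 8 × 5 × 10 = 400
Modes with RPN > 435: #1 (486), #2 (448) → 2.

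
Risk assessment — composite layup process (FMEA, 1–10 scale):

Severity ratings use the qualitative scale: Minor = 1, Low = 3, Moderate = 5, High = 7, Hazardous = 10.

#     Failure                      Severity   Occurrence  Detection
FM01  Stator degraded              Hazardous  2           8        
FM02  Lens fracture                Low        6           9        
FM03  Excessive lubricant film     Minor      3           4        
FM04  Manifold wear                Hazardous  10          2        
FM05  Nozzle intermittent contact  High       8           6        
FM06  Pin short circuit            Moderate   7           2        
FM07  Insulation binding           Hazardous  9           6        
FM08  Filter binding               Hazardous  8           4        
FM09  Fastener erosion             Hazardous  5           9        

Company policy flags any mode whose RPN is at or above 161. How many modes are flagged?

RPN = Severity × Occurrence × Detection:
  FM01: 10 × 2 × 8 = 160
  FM02: 3 × 6 × 9 = 162
  FM03: 1 × 3 × 4 = 12
  FM04: 10 × 10 × 2 = 200
  FM05: 7 × 8 × 6 = 336
  FM06: 5 × 7 × 2 = 70
  FM07: 10 × 9 × 6 = 540
  FM08: 10 × 8 × 4 = 320
  FM09: 10 × 5 × 9 = 450
Modes with RPN ≥ 161: FM02 (162), FM04 (200), FM05 (336), FM07 (540), FM08 (320), FM09 (450) → 6.

6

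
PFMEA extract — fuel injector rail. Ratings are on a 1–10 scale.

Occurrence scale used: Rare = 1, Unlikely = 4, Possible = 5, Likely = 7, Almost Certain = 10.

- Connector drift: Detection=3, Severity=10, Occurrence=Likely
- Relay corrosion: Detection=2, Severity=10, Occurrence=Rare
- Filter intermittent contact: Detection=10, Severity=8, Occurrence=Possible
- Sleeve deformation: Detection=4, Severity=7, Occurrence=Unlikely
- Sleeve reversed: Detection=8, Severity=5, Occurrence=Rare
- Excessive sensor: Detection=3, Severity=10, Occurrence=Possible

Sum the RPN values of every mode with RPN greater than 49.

RPN = Severity × Occurrence × Detection:
  Connector drift: 10 × 7 × 3 = 210
  Relay corrosion: 10 × 1 × 2 = 20
  Filter intermittent contact: 8 × 5 × 10 = 400
  Sleeve deformation: 7 × 4 × 4 = 112
  Sleeve reversed: 5 × 1 × 8 = 40
  Excessive sensor: 10 × 5 × 3 = 150
RPN > 49: Connector drift (210), Filter intermittent contact (400), Sleeve deformation (112), Excessive sensor (150).
Sum: 210 + 400 + 112 + 150 = 872.

872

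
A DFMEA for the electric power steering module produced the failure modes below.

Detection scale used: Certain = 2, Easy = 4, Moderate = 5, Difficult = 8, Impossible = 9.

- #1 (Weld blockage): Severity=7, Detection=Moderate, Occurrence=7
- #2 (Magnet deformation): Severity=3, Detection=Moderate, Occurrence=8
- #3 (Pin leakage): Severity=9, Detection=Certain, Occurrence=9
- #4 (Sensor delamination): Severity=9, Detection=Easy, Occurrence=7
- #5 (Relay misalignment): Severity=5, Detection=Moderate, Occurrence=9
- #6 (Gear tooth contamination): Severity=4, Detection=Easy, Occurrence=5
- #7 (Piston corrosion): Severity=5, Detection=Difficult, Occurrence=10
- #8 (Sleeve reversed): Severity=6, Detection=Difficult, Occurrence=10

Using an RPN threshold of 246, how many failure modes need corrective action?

RPN = Severity × Occurrence × Detection:
  #1: 7 × 7 × 5 = 245
  #2: 3 × 8 × 5 = 120
  #3: 9 × 9 × 2 = 162
  #4: 9 × 7 × 4 = 252
  #5: 5 × 9 × 5 = 225
  #6: 4 × 5 × 4 = 80
  #7: 5 × 10 × 8 = 400
  #8: 6 × 10 × 8 = 480
Modes with RPN ≥ 246: #4 (252), #7 (400), #8 (480) → 3.

3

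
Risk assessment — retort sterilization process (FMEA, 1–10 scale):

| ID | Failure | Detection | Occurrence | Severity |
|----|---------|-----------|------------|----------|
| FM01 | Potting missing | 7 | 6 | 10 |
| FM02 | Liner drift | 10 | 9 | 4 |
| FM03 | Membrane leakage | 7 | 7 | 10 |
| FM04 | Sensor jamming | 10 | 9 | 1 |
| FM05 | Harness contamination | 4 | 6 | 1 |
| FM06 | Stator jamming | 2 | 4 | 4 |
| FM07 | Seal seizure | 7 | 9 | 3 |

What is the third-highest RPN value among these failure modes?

RPN = Severity × Occurrence × Detection:
  FM01: 10 × 6 × 7 = 420
  FM02: 4 × 9 × 10 = 360
  FM03: 10 × 7 × 7 = 490
  FM04: 1 × 9 × 10 = 90
  FM05: 1 × 6 × 4 = 24
  FM06: 4 × 4 × 2 = 32
  FM07: 3 × 9 × 7 = 189
Sorted descending: 490, 420, 360, 189, 90, 32, 24.
The third-highest RPN is 360 (FM02).

360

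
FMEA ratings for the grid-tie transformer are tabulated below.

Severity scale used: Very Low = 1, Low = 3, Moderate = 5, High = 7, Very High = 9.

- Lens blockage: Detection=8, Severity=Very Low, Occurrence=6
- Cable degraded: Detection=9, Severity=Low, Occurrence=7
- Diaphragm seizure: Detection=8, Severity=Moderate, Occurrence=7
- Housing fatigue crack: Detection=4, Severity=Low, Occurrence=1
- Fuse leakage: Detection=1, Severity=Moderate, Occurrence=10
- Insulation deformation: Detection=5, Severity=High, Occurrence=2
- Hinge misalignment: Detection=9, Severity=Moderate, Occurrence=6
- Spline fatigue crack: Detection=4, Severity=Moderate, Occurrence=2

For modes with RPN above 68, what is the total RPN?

809

RPN = Severity × Occurrence × Detection:
  Lens blockage: 1 × 6 × 8 = 48
  Cable degraded: 3 × 7 × 9 = 189
  Diaphragm seizure: 5 × 7 × 8 = 280
  Housing fatigue crack: 3 × 1 × 4 = 12
  Fuse leakage: 5 × 10 × 1 = 50
  Insulation deformation: 7 × 2 × 5 = 70
  Hinge misalignment: 5 × 6 × 9 = 270
  Spline fatigue crack: 5 × 2 × 4 = 40
RPN > 68: Cable degraded (189), Diaphragm seizure (280), Insulation deformation (70), Hinge misalignment (270).
Sum: 189 + 280 + 70 + 270 = 809.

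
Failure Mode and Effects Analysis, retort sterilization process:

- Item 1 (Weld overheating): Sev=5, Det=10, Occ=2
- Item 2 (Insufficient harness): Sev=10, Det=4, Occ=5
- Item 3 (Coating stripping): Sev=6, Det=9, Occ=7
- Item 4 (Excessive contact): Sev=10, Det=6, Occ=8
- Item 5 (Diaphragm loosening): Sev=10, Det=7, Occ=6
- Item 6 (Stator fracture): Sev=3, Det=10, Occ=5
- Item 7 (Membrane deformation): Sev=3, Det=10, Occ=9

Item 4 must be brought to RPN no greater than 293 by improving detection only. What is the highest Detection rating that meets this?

Item 4: S=10, O=8, D=6 → current RPN = 480.
Fixed product = 80. Need 80 × D ≤ 293, so D ≤ 293/80 = 3.66.
Maximum integer Detection rating = 3 (gives RPN 240; D=4 would give 320 > 293).

3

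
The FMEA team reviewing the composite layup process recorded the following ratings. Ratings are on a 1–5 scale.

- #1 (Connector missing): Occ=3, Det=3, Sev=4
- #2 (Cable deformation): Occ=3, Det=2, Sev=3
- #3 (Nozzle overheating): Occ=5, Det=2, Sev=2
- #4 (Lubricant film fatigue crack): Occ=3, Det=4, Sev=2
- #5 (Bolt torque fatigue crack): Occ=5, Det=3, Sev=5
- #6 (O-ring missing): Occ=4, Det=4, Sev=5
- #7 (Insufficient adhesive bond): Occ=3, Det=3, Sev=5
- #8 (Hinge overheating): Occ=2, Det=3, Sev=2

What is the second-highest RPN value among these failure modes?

75

RPN = Severity × Occurrence × Detection:
  #1: 4 × 3 × 3 = 36
  #2: 3 × 3 × 2 = 18
  #3: 2 × 5 × 2 = 20
  #4: 2 × 3 × 4 = 24
  #5: 5 × 5 × 3 = 75
  #6: 5 × 4 × 4 = 80
  #7: 5 × 3 × 3 = 45
  #8: 2 × 2 × 3 = 12
Sorted descending: 80, 75, 45, 36, 24, 20, 18, 12.
The second-highest RPN is 75 (#5).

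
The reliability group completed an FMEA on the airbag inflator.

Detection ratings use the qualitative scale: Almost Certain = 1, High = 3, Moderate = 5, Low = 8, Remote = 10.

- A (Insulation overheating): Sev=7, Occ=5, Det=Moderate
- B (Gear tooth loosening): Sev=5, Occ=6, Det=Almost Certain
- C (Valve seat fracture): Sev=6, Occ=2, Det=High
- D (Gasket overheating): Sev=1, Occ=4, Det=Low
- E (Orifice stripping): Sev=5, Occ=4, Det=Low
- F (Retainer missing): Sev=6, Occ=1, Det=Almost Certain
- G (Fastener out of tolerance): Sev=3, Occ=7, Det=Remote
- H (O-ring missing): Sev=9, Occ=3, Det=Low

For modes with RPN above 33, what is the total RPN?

797

RPN = Severity × Occurrence × Detection:
  A: 7 × 5 × 5 = 175
  B: 5 × 6 × 1 = 30
  C: 6 × 2 × 3 = 36
  D: 1 × 4 × 8 = 32
  E: 5 × 4 × 8 = 160
  F: 6 × 1 × 1 = 6
  G: 3 × 7 × 10 = 210
  H: 9 × 3 × 8 = 216
RPN > 33: A (175), C (36), E (160), G (210), H (216).
Sum: 175 + 36 + 160 + 210 + 216 = 797.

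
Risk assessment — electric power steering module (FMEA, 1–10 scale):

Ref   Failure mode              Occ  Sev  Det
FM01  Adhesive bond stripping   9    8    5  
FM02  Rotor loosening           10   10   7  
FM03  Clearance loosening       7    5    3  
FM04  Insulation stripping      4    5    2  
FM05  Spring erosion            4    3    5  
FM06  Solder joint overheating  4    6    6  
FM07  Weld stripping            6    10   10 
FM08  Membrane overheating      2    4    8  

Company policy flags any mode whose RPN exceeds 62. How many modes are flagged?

6

RPN = Severity × Occurrence × Detection:
  FM01: 8 × 9 × 5 = 360
  FM02: 10 × 10 × 7 = 700
  FM03: 5 × 7 × 3 = 105
  FM04: 5 × 4 × 2 = 40
  FM05: 3 × 4 × 5 = 60
  FM06: 6 × 4 × 6 = 144
  FM07: 10 × 6 × 10 = 600
  FM08: 4 × 2 × 8 = 64
Modes with RPN > 62: FM01 (360), FM02 (700), FM03 (105), FM06 (144), FM07 (600), FM08 (64) → 6.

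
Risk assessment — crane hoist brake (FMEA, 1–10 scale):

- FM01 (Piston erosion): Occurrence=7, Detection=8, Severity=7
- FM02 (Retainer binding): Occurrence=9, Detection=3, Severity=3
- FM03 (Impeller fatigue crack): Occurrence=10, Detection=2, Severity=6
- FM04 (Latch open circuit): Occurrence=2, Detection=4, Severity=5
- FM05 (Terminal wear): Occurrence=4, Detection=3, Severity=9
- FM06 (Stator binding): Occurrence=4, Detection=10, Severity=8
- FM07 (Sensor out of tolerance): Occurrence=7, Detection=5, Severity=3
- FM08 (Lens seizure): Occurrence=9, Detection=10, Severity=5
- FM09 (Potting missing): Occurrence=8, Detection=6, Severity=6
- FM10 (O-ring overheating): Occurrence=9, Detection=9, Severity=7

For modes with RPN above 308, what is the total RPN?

1729

RPN = Severity × Occurrence × Detection:
  FM01: 7 × 7 × 8 = 392
  FM02: 3 × 9 × 3 = 81
  FM03: 6 × 10 × 2 = 120
  FM04: 5 × 2 × 4 = 40
  FM05: 9 × 4 × 3 = 108
  FM06: 8 × 4 × 10 = 320
  FM07: 3 × 7 × 5 = 105
  FM08: 5 × 9 × 10 = 450
  FM09: 6 × 8 × 6 = 288
  FM10: 7 × 9 × 9 = 567
RPN > 308: FM01 (392), FM06 (320), FM08 (450), FM10 (567).
Sum: 392 + 320 + 450 + 567 = 1729.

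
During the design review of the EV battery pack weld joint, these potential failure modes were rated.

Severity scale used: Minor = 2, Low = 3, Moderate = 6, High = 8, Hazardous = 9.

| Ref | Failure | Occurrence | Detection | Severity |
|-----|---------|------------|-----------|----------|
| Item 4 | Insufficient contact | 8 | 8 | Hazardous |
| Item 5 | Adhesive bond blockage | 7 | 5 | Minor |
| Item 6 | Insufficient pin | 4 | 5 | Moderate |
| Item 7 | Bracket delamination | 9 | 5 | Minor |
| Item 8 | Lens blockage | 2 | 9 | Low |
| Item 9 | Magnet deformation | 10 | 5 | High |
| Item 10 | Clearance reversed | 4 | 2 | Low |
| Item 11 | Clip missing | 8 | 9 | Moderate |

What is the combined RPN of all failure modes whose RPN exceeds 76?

1618

RPN = Severity × Occurrence × Detection:
  Item 4: 9 × 8 × 8 = 576
  Item 5: 2 × 7 × 5 = 70
  Item 6: 6 × 4 × 5 = 120
  Item 7: 2 × 9 × 5 = 90
  Item 8: 3 × 2 × 9 = 54
  Item 9: 8 × 10 × 5 = 400
  Item 10: 3 × 4 × 2 = 24
  Item 11: 6 × 8 × 9 = 432
RPN > 76: Item 4 (576), Item 6 (120), Item 7 (90), Item 9 (400), Item 11 (432).
Sum: 576 + 120 + 90 + 400 + 432 = 1618.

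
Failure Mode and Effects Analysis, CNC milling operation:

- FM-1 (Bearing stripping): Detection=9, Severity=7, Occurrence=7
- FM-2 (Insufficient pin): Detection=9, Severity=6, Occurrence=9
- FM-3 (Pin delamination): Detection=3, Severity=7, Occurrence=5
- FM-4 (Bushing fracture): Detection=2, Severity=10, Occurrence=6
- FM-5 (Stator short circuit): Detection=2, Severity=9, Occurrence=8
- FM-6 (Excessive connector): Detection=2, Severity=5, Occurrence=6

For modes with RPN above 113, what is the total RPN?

1191

RPN = Severity × Occurrence × Detection:
  FM-1: 7 × 7 × 9 = 441
  FM-2: 6 × 9 × 9 = 486
  FM-3: 7 × 5 × 3 = 105
  FM-4: 10 × 6 × 2 = 120
  FM-5: 9 × 8 × 2 = 144
  FM-6: 5 × 6 × 2 = 60
RPN > 113: FM-1 (441), FM-2 (486), FM-4 (120), FM-5 (144).
Sum: 441 + 486 + 120 + 144 = 1191.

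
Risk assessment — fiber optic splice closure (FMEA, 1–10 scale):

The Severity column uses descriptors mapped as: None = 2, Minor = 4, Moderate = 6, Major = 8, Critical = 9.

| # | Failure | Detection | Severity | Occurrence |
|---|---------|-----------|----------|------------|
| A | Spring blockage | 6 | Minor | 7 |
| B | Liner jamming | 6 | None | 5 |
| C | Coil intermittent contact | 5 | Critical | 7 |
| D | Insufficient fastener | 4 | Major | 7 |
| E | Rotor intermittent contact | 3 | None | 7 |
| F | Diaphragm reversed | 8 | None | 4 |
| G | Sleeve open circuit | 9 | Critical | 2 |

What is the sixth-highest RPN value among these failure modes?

60

RPN = Severity × Occurrence × Detection:
  A: 4 × 7 × 6 = 168
  B: 2 × 5 × 6 = 60
  C: 9 × 7 × 5 = 315
  D: 8 × 7 × 4 = 224
  E: 2 × 7 × 3 = 42
  F: 2 × 4 × 8 = 64
  G: 9 × 2 × 9 = 162
Sorted descending: 315, 224, 168, 162, 64, 60, 42.
The sixth-highest RPN is 60 (B).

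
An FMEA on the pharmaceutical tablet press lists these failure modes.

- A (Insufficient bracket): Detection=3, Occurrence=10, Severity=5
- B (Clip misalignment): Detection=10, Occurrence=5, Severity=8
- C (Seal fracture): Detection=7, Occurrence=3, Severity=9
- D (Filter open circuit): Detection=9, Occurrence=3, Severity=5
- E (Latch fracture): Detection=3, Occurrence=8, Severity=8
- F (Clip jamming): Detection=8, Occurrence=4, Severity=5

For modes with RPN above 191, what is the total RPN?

RPN = Severity × Occurrence × Detection:
  A: 5 × 10 × 3 = 150
  B: 8 × 5 × 10 = 400
  C: 9 × 3 × 7 = 189
  D: 5 × 3 × 9 = 135
  E: 8 × 8 × 3 = 192
  F: 5 × 4 × 8 = 160
RPN > 191: B (400), E (192).
Sum: 400 + 192 = 592.

592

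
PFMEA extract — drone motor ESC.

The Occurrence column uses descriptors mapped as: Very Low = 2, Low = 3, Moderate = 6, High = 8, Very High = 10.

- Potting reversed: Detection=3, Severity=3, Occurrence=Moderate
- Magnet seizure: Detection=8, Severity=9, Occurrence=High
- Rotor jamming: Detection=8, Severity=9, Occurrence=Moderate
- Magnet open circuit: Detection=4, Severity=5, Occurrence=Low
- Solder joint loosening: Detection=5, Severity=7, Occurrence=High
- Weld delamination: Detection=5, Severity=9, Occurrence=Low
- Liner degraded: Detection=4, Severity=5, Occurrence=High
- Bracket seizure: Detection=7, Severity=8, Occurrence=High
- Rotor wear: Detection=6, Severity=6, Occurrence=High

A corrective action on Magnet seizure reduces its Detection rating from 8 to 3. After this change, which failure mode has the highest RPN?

Bracket seizure

RPN = Severity × Occurrence × Detection:
  Potting reversed: 3 × 6 × 3 = 54
  Magnet seizure: 9 × 8 × 8 = 576
  Rotor jamming: 9 × 6 × 8 = 432
  Magnet open circuit: 5 × 3 × 4 = 60
  Solder joint loosening: 7 × 8 × 5 = 280
  Weld delamination: 9 × 3 × 5 = 135
  Liner degraded: 5 × 8 × 4 = 160
  Bracket seizure: 8 × 8 × 7 = 448
  Rotor wear: 6 × 8 × 6 = 288
After action: Magnet seizure → 9 × 8 × 3 = 216.
Revised RPNs: Bracket seizure=448, Rotor jamming=432, Rotor wear=288, Solder joint loosening=280, Magnet seizure=216, Liner degraded=160, Weld delamination=135, Magnet open circuit=60, Potting reversed=54.
Highest is now Bracket seizure (448).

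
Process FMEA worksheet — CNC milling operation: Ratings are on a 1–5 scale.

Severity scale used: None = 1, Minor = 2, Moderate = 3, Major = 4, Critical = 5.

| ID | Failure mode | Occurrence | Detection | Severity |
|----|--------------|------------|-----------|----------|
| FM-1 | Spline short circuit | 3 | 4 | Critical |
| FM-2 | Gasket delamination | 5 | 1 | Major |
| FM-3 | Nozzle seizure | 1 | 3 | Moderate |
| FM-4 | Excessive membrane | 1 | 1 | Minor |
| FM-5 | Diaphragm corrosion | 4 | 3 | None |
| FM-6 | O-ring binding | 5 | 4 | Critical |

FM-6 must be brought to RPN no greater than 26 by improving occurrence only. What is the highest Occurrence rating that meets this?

FM-6: S=5, O=5, D=4 → current RPN = 100.
Fixed product = 20. Need 20 × O ≤ 26, so O ≤ 26/20 = 1.30.
Maximum integer Occurrence rating = 1 (gives RPN 20; O=2 would give 40 > 26).

1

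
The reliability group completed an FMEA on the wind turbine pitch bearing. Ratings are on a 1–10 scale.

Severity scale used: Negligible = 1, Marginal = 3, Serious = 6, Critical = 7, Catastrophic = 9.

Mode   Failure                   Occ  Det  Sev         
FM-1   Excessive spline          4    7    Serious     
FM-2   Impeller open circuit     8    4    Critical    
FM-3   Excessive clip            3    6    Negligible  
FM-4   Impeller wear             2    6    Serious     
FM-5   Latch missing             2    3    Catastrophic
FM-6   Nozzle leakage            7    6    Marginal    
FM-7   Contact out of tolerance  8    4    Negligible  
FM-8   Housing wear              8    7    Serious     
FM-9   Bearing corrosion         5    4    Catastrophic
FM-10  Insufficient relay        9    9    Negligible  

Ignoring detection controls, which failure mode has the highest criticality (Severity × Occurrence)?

FM-2

Criticality = Severity × Occurrence:
  FM-1: 6 × 4 = 24
  FM-2: 7 × 8 = 56
  FM-3: 1 × 3 = 3
  FM-4: 6 × 2 = 12
  FM-5: 9 × 2 = 18
  FM-6: 3 × 7 = 21
  FM-7: 1 × 8 = 8
  FM-8: 6 × 8 = 48
  FM-9: 9 × 5 = 45
  FM-10: 1 × 9 = 9
Highest criticality is 56 → FM-2.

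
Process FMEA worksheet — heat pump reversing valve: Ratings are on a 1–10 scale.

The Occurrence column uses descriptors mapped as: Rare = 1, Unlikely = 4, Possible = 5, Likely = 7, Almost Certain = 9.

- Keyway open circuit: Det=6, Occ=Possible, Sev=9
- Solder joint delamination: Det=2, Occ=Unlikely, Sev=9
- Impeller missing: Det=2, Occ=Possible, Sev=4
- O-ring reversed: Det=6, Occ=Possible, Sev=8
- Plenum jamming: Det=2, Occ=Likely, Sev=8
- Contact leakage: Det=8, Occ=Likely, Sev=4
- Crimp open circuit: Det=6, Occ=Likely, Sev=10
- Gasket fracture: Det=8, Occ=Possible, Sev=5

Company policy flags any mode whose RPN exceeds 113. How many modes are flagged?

RPN = Severity × Occurrence × Detection:
  Keyway open circuit: 9 × 5 × 6 = 270
  Solder joint delamination: 9 × 4 × 2 = 72
  Impeller missing: 4 × 5 × 2 = 40
  O-ring reversed: 8 × 5 × 6 = 240
  Plenum jamming: 8 × 7 × 2 = 112
  Contact leakage: 4 × 7 × 8 = 224
  Crimp open circuit: 10 × 7 × 6 = 420
  Gasket fracture: 5 × 5 × 8 = 200
Modes with RPN > 113: Keyway open circuit (270), O-ring reversed (240), Contact leakage (224), Crimp open circuit (420), Gasket fracture (200) → 5.

5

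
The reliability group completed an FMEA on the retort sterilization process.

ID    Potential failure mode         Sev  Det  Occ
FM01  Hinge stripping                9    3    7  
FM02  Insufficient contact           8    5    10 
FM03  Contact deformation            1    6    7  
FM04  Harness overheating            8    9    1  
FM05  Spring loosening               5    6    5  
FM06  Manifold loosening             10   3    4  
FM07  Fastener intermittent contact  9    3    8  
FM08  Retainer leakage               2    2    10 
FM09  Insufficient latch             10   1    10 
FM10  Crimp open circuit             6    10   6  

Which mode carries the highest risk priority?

FM02

RPN = Severity × Occurrence × Detection:
  FM01: 9 × 7 × 3 = 189
  FM02: 8 × 10 × 5 = 400
  FM03: 1 × 7 × 6 = 42
  FM04: 8 × 1 × 9 = 72
  FM05: 5 × 5 × 6 = 150
  FM06: 10 × 4 × 3 = 120
  FM07: 9 × 8 × 3 = 216
  FM08: 2 × 10 × 2 = 40
  FM09: 10 × 10 × 1 = 100
  FM10: 6 × 6 × 10 = 360
Highest RPN is 400 → FM02.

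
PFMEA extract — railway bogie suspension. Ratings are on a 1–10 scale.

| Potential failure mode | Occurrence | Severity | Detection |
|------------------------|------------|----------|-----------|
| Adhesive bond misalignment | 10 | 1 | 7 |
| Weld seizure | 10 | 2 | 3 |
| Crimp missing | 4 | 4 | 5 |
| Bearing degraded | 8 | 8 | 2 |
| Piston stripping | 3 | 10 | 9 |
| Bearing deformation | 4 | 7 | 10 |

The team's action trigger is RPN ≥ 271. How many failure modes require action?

1

RPN = Severity × Occurrence × Detection:
  Adhesive bond misalignment: 1 × 10 × 7 = 70
  Weld seizure: 2 × 10 × 3 = 60
  Crimp missing: 4 × 4 × 5 = 80
  Bearing degraded: 8 × 8 × 2 = 128
  Piston stripping: 10 × 3 × 9 = 270
  Bearing deformation: 7 × 4 × 10 = 280
Modes with RPN ≥ 271: Bearing deformation (280) → 1.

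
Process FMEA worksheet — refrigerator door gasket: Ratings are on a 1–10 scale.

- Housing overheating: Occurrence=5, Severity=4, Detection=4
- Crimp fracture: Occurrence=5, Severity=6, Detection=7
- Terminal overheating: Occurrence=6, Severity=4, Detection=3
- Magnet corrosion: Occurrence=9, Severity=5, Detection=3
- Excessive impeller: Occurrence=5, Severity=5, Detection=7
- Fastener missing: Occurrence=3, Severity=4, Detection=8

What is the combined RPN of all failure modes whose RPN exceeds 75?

696

RPN = Severity × Occurrence × Detection:
  Housing overheating: 4 × 5 × 4 = 80
  Crimp fracture: 6 × 5 × 7 = 210
  Terminal overheating: 4 × 6 × 3 = 72
  Magnet corrosion: 5 × 9 × 3 = 135
  Excessive impeller: 5 × 5 × 7 = 175
  Fastener missing: 4 × 3 × 8 = 96
RPN > 75: Housing overheating (80), Crimp fracture (210), Magnet corrosion (135), Excessive impeller (175), Fastener missing (96).
Sum: 80 + 210 + 135 + 175 + 96 = 696.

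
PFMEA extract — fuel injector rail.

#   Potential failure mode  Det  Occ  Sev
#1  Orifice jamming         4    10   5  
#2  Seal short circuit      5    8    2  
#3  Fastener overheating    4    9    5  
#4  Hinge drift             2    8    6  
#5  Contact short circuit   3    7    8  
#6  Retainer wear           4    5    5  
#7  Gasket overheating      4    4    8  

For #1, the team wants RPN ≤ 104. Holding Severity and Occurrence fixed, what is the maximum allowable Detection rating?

#1: S=5, O=10, D=4 → current RPN = 200.
Fixed product = 50. Need 50 × D ≤ 104, so D ≤ 104/50 = 2.08.
Maximum integer Detection rating = 2 (gives RPN 100; D=3 would give 150 > 104).

2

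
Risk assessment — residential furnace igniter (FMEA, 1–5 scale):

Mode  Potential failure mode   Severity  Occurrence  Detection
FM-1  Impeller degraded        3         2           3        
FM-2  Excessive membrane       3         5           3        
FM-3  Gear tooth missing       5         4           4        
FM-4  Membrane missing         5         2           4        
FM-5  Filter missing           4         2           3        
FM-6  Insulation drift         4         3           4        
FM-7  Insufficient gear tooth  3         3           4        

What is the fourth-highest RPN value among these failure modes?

40

RPN = Severity × Occurrence × Detection:
  FM-1: 3 × 2 × 3 = 18
  FM-2: 3 × 5 × 3 = 45
  FM-3: 5 × 4 × 4 = 80
  FM-4: 5 × 2 × 4 = 40
  FM-5: 4 × 2 × 3 = 24
  FM-6: 4 × 3 × 4 = 48
  FM-7: 3 × 3 × 4 = 36
Sorted descending: 80, 48, 45, 40, 36, 24, 18.
The fourth-highest RPN is 40 (FM-4).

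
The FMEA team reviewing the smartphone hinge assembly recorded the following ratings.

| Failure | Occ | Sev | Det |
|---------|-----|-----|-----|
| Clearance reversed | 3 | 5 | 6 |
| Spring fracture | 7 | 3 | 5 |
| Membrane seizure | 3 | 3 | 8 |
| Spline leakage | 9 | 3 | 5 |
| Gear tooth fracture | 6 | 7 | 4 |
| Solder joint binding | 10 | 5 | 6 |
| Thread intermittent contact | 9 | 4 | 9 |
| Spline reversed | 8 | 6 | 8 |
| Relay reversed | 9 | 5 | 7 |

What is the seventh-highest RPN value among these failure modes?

105

RPN = Severity × Occurrence × Detection:
  Clearance reversed: 5 × 3 × 6 = 90
  Spring fracture: 3 × 7 × 5 = 105
  Membrane seizure: 3 × 3 × 8 = 72
  Spline leakage: 3 × 9 × 5 = 135
  Gear tooth fracture: 7 × 6 × 4 = 168
  Solder joint binding: 5 × 10 × 6 = 300
  Thread intermittent contact: 4 × 9 × 9 = 324
  Spline reversed: 6 × 8 × 8 = 384
  Relay reversed: 5 × 9 × 7 = 315
Sorted descending: 384, 324, 315, 300, 168, 135, 105, 90, 72.
The seventh-highest RPN is 105 (Spring fracture).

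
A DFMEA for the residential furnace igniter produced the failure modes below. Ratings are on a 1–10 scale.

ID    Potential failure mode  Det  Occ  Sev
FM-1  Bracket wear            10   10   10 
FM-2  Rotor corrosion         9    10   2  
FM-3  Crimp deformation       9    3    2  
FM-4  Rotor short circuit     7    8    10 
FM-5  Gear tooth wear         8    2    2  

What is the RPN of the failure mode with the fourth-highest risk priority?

54

RPN = Severity × Occurrence × Detection:
  FM-1: 10 × 10 × 10 = 1000
  FM-2: 2 × 10 × 9 = 180
  FM-3: 2 × 3 × 9 = 54
  FM-4: 10 × 8 × 7 = 560
  FM-5: 2 × 2 × 8 = 32
Sorted descending: 1000, 560, 180, 54, 32.
The fourth-highest RPN is 54 (FM-3).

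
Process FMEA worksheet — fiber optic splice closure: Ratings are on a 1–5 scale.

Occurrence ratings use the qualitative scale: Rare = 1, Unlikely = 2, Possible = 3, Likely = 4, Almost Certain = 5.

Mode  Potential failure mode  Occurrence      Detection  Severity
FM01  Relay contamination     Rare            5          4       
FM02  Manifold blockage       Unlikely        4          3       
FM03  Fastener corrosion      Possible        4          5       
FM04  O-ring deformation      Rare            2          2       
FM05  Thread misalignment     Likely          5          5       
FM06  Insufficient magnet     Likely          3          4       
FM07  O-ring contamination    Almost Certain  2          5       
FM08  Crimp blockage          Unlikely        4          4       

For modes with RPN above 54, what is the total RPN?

160

RPN = Severity × Occurrence × Detection:
  FM01: 4 × 1 × 5 = 20
  FM02: 3 × 2 × 4 = 24
  FM03: 5 × 3 × 4 = 60
  FM04: 2 × 1 × 2 = 4
  FM05: 5 × 4 × 5 = 100
  FM06: 4 × 4 × 3 = 48
  FM07: 5 × 5 × 2 = 50
  FM08: 4 × 2 × 4 = 32
RPN > 54: FM03 (60), FM05 (100).
Sum: 60 + 100 = 160.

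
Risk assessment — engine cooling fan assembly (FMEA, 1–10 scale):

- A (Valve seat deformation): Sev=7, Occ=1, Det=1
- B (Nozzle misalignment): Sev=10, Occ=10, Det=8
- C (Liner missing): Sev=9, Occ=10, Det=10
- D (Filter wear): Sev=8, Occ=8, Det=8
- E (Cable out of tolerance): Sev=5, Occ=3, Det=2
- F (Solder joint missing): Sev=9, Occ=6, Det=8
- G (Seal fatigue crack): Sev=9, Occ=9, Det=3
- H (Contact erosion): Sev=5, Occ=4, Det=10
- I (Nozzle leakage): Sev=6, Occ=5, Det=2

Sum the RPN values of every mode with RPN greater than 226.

RPN = Severity × Occurrence × Detection:
  A: 7 × 1 × 1 = 7
  B: 10 × 10 × 8 = 800
  C: 9 × 10 × 10 = 900
  D: 8 × 8 × 8 = 512
  E: 5 × 3 × 2 = 30
  F: 9 × 6 × 8 = 432
  G: 9 × 9 × 3 = 243
  H: 5 × 4 × 10 = 200
  I: 6 × 5 × 2 = 60
RPN > 226: B (800), C (900), D (512), F (432), G (243).
Sum: 800 + 900 + 512 + 432 + 243 = 2887.

2887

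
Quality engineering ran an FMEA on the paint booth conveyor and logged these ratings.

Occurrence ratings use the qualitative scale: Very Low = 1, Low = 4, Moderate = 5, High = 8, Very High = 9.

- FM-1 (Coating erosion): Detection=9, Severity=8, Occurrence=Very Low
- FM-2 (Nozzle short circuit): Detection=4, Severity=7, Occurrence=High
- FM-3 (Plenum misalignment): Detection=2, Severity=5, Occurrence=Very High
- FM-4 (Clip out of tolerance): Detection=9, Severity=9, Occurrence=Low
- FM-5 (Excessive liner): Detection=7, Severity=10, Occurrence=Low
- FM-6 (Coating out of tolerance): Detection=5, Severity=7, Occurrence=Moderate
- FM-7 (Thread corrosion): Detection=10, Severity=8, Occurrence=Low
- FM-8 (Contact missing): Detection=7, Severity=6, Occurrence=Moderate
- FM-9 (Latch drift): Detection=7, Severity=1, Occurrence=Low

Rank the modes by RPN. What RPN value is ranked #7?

RPN = Severity × Occurrence × Detection:
  FM-1: 8 × 1 × 9 = 72
  FM-2: 7 × 8 × 4 = 224
  FM-3: 5 × 9 × 2 = 90
  FM-4: 9 × 4 × 9 = 324
  FM-5: 10 × 4 × 7 = 280
  FM-6: 7 × 5 × 5 = 175
  FM-7: 8 × 4 × 10 = 320
  FM-8: 6 × 5 × 7 = 210
  FM-9: 1 × 4 × 7 = 28
Sorted descending: 324, 320, 280, 224, 210, 175, 90, 72, 28.
The seventh-highest RPN is 90 (FM-3).

90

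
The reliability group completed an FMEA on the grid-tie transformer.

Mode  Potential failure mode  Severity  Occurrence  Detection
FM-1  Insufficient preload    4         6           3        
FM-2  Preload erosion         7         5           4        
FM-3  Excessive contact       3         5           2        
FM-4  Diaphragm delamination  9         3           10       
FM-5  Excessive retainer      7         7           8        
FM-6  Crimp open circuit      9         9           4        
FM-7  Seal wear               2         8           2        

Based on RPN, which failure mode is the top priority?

RPN = Severity × Occurrence × Detection:
  FM-1: 4 × 6 × 3 = 72
  FM-2: 7 × 5 × 4 = 140
  FM-3: 3 × 5 × 2 = 30
  FM-4: 9 × 3 × 10 = 270
  FM-5: 7 × 7 × 8 = 392
  FM-6: 9 × 9 × 4 = 324
  FM-7: 2 × 8 × 2 = 32
Highest RPN is 392 → FM-5.

FM-5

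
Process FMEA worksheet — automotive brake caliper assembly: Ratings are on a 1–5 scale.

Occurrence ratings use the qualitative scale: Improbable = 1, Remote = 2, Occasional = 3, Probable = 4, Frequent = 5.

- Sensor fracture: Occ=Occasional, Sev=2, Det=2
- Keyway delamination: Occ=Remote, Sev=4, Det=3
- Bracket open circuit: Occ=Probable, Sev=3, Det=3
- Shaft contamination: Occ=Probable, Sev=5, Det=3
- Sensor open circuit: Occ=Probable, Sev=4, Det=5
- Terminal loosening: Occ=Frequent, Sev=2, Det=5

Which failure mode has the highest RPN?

Sensor open circuit

RPN = Severity × Occurrence × Detection:
  Sensor fracture: 2 × 3 × 2 = 12
  Keyway delamination: 4 × 2 × 3 = 24
  Bracket open circuit: 3 × 4 × 3 = 36
  Shaft contamination: 5 × 4 × 3 = 60
  Sensor open circuit: 4 × 4 × 5 = 80
  Terminal loosening: 2 × 5 × 5 = 50
Highest RPN is 80 → Sensor open circuit.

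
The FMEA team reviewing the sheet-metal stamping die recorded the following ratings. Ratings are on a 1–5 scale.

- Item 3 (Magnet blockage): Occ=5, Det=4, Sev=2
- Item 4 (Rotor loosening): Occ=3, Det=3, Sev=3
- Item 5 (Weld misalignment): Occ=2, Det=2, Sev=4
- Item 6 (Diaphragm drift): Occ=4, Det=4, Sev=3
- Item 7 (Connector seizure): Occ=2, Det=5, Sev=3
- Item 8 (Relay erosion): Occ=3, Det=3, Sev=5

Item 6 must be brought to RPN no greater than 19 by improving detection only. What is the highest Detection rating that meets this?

1

Item 6: S=3, O=4, D=4 → current RPN = 48.
Fixed product = 12. Need 12 × D ≤ 19, so D ≤ 19/12 = 1.58.
Maximum integer Detection rating = 1 (gives RPN 12; D=2 would give 24 > 19).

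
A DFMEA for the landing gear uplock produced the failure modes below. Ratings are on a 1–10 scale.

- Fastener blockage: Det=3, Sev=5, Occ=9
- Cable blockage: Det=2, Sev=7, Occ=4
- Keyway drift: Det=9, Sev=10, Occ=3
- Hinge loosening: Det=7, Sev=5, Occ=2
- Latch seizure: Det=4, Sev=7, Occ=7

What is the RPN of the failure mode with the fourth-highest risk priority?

RPN = Severity × Occurrence × Detection:
  Fastener blockage: 5 × 9 × 3 = 135
  Cable blockage: 7 × 4 × 2 = 56
  Keyway drift: 10 × 3 × 9 = 270
  Hinge loosening: 5 × 2 × 7 = 70
  Latch seizure: 7 × 7 × 4 = 196
Sorted descending: 270, 196, 135, 70, 56.
The fourth-highest RPN is 70 (Hinge loosening).

70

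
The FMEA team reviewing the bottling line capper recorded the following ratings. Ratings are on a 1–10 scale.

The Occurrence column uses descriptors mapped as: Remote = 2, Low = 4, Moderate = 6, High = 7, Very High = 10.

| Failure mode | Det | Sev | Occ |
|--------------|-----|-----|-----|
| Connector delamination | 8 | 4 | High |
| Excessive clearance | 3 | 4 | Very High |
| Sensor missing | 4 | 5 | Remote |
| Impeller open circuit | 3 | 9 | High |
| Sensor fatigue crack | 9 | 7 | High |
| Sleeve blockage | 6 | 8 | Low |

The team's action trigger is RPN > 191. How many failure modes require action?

3

RPN = Severity × Occurrence × Detection:
  Connector delamination: 4 × 7 × 8 = 224
  Excessive clearance: 4 × 10 × 3 = 120
  Sensor missing: 5 × 2 × 4 = 40
  Impeller open circuit: 9 × 7 × 3 = 189
  Sensor fatigue crack: 7 × 7 × 9 = 441
  Sleeve blockage: 8 × 4 × 6 = 192
Modes with RPN > 191: Connector delamination (224), Sensor fatigue crack (441), Sleeve blockage (192) → 3.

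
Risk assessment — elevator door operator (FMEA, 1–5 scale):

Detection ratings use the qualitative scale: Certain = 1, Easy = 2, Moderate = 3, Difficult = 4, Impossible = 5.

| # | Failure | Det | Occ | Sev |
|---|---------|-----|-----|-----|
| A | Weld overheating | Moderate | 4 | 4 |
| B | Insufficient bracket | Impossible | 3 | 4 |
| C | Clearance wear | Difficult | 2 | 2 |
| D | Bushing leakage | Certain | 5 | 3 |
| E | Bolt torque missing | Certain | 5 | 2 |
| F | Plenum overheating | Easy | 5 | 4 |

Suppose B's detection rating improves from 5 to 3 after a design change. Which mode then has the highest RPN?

RPN = Severity × Occurrence × Detection:
  A: 4 × 4 × 3 = 48
  B: 4 × 3 × 5 = 60
  C: 2 × 2 × 4 = 16
  D: 3 × 5 × 1 = 15
  E: 2 × 5 × 1 = 10
  F: 4 × 5 × 2 = 40
After action: B → 4 × 3 × 3 = 36.
Revised RPNs: A=48, F=40, B=36, C=16, D=15, E=10.
Highest is now A (48).

A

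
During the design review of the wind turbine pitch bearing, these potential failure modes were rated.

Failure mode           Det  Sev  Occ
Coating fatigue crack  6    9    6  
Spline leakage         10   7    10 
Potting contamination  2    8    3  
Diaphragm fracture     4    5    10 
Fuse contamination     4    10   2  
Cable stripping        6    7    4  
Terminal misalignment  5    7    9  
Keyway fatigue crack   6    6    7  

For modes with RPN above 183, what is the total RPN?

1791

RPN = Severity × Occurrence × Detection:
  Coating fatigue crack: 9 × 6 × 6 = 324
  Spline leakage: 7 × 10 × 10 = 700
  Potting contamination: 8 × 3 × 2 = 48
  Diaphragm fracture: 5 × 10 × 4 = 200
  Fuse contamination: 10 × 2 × 4 = 80
  Cable stripping: 7 × 4 × 6 = 168
  Terminal misalignment: 7 × 9 × 5 = 315
  Keyway fatigue crack: 6 × 7 × 6 = 252
RPN > 183: Coating fatigue crack (324), Spline leakage (700), Diaphragm fracture (200), Terminal misalignment (315), Keyway fatigue crack (252).
Sum: 324 + 700 + 200 + 315 + 252 = 1791.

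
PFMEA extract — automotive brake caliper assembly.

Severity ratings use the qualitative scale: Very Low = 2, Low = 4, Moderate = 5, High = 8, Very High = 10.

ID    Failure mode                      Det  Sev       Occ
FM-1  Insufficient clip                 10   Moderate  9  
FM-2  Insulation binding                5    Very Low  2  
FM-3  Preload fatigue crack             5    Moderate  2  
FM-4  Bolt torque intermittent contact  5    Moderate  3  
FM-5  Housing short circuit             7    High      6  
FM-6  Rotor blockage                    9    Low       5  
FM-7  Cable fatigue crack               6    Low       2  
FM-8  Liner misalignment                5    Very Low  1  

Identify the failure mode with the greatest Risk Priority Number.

RPN = Severity × Occurrence × Detection:
  FM-1: 5 × 9 × 10 = 450
  FM-2: 2 × 2 × 5 = 20
  FM-3: 5 × 2 × 5 = 50
  FM-4: 5 × 3 × 5 = 75
  FM-5: 8 × 6 × 7 = 336
  FM-6: 4 × 5 × 9 = 180
  FM-7: 4 × 2 × 6 = 48
  FM-8: 2 × 1 × 5 = 10
Highest RPN is 450 → FM-1.

FM-1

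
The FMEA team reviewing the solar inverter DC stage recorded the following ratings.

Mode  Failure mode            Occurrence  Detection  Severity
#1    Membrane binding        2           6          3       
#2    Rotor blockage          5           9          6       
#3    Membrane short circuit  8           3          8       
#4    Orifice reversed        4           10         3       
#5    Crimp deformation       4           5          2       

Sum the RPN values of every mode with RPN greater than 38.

622

RPN = Severity × Occurrence × Detection:
  #1: 3 × 2 × 6 = 36
  #2: 6 × 5 × 9 = 270
  #3: 8 × 8 × 3 = 192
  #4: 3 × 4 × 10 = 120
  #5: 2 × 4 × 5 = 40
RPN > 38: #2 (270), #3 (192), #4 (120), #5 (40).
Sum: 270 + 192 + 120 + 40 = 622.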